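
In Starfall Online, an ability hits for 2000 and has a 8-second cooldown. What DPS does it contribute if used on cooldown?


DPS = damage / cooldown
= 2000 / 8
= 250.00

250.00 DPS


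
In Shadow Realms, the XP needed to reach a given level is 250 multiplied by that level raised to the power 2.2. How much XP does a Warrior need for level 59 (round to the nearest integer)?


XP = 250 * level^2.2
Substitute level = 59:
XP = 250 * 59^2.2
= 250 * 7868.1825
= 1967046

1967046 XP


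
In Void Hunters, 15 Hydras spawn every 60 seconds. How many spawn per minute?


Spawns per minute = count * (60 / interval)
= 15 * (60 / 60)
= 15 * 1.0
= 15.0

15.0 per minute


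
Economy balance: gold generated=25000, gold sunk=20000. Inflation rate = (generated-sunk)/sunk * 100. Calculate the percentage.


Net gold = 25000 - 20000 = 5000
Inflation rate = net / sunk * 100 = 5000 / 20000 * 100
= 0.25 * 100
= 25.00%

25.00%


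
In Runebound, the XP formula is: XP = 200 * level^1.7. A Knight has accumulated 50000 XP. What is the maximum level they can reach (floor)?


XP = 200 * level^1.7, so level = (XP / 200)^(1/1.7)
= (50000 / 200)^(1/1.7)
= 250.0^0.5882
= 25.7367
Floor: level = 25

level 25


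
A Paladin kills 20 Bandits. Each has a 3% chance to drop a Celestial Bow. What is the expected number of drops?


Expected drops = kills * (drop_rate / 100)
= 20 * (3 / 100)
= 20 * 0.03
= 0.6

0.6 drops


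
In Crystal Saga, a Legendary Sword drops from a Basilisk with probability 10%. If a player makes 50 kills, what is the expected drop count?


Expected drops = kills * (drop_rate / 100)
= 50 * (10 / 100)
= 50 * 0.1
= 5.0

5.0 drops


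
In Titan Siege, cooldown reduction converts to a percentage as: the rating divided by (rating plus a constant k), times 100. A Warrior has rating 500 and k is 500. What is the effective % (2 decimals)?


effective% = rating / (rating + k) * 100
= 500 / (500 + 500) * 100
= 500 / 1000 * 100
= 0.5 * 100
= 50.00%

50.00%


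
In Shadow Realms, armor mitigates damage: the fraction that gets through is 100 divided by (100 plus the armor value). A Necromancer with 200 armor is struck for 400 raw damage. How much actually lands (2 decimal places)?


actual = 400 * 100 / (100 + 200)
= 400 * 100 / 300
= 40000 / 300
= 133.33

133.33 damage


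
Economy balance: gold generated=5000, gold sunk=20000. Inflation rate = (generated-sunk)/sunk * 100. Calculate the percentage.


Net gold = 5000 - 20000 = -15000
Inflation rate = net / sunk * 100 = -15000 / 20000 * 100
= -0.75 * 100
= -75.00%

-75.00%


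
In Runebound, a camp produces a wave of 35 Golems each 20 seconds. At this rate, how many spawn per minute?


Spawns per minute = count * (60 / interval)
= 35 * (60 / 20)
= 35 * 3.0
= 105.0

105.0 per minute


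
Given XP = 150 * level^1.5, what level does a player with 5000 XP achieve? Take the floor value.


XP = 150 * level^1.5, so level = (XP / 150)^(1/1.5)
= (5000 / 150)^(1/1.5)
= 33.3333^0.6667
= 10.3574
Floor: level = 10

level 10


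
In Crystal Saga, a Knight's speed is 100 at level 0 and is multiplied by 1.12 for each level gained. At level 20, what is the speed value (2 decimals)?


value = base * growth^level
= 100 * 1.12^20
= 100 * 9.646293
= 964.63

964.63 speed


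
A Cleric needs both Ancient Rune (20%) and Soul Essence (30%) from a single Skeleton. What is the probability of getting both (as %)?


For independent events, P(both) = P(A) * P(B)
= 20% * 30%
= 600 / 100 %
= 6.0%

6.0%


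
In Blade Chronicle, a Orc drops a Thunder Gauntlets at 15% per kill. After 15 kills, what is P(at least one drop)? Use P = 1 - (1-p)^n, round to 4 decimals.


P(at least one) = 1 - P(none) = 1 - (1-p)^n
p = 15/100 = 0.15
1 - p = 0.85
(1 - p)^15 = 0.85^15 = 0.087354
P(at least one) = 1 - 0.087354 = 0.9126

0.9126


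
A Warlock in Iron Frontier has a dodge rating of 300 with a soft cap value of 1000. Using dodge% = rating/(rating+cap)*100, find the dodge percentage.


dodge% = 300 / (300 + 1000) * 100
= 300 / 1300 * 100
= 0.230769 * 100
= 23.08%

23.08%


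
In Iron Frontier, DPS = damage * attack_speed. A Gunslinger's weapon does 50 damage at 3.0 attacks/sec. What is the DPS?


DPS = damage * attack_speed
= 50 * 3.0
= 150.0

150.0 DPS


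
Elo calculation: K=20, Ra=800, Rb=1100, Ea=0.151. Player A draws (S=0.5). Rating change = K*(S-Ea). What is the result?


Elo update: delta = K * (S - Ea), where S = 0.5 (draws)
S - Ea = 0.5 - 0.151 = 0.349
Rating change = 20 * 0.349
= 6.98

6.98 rating points


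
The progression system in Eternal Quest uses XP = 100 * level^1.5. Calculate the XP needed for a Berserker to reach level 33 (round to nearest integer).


XP = 100 * level^1.5
Substitute level = 33:
XP = 100 * 33^1.5
= 100 * 189.5706
= 18957

18957 XP


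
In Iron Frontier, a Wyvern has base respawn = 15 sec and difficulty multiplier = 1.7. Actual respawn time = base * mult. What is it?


Respawn time = base * multiplier
= 15 * 1.7
= 25.5 seconds

25.5 seconds


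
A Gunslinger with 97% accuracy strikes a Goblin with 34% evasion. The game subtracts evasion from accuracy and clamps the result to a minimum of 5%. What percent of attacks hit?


accuracy - evasion = 97 - 34 = 63
Apply floor: max(63, 5) = 63
Hit chance = 63%

63%


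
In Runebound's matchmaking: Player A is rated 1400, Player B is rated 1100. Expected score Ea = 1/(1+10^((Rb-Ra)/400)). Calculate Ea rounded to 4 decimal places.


Elo expected score: Ea = 1/(1 + 10^((Rb-Ra)/400))
Rb - Ra = 1100 - 1400 = -300
(Rb-Ra)/400 = -300/400 = -0.75
10^-0.75 = 0.177828
Ea = 1/(1 + 0.177828) = 1/1.177828 = 0.8490

0.8490


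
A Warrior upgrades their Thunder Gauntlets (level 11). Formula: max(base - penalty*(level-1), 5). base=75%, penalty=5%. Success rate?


raw_rate = 75 - 5 * (11 - 1)
= 75 - 5 * 10
= 75 - 50
= 25
Apply floor: max(25, 5) = 25%

25%


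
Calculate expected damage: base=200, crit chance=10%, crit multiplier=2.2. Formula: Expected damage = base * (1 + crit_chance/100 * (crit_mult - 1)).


E[dmg] = base * (1 + crit_chance * (crit_mult - 1))
cc as decimal = 10/100 = 0.1
cm - 1 = 2.2 - 1 = 1.2
Bonus factor = 0.1 * 1.2 = 0.12
Total multiplier = 1 + 0.12 = 1.12
Expected damage = 200 * 1.12 = 224.00

224.00 damage


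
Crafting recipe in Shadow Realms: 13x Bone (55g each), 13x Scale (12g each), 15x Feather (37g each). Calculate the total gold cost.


Cost breakdown:
  Bone: 13 * 55 = 715
  Scale: 13 * 12 = 156
  Feather: 15 * 37 = 555
Total = 715 + 156 + 555 = 1426

1426 gold


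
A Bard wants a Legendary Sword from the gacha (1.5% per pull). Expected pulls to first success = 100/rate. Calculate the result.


Expected pulls for a geometric distribution = 1/p = 100 / rate%
= 100 / 1.5
= 66.67

66.67 pulls


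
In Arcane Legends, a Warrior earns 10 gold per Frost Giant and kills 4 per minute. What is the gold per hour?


Gold per minute = 10 * 4 = 40
Gold per hour = 40 * 60 = 2400

2400 gold/hour


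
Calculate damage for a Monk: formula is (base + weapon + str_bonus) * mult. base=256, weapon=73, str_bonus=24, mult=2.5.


Sum base + weapon + str = 256 + 73 + 24 = 353
Multiply by 2.5:
353 * 2.5 = 882.5

882.5 damage


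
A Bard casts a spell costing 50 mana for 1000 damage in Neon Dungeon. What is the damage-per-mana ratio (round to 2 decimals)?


Efficiency = damage / mana
= 1000 / 50
= 20.00

20.00 dmg/mana


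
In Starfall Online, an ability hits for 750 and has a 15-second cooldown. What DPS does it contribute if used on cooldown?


DPS = damage / cooldown
= 750 / 15
= 50.00

50.00 DPS


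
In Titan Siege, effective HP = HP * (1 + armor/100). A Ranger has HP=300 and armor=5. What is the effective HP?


EHP = 300 * (1 + 5/100)
= 300 * (1 + 0.05)
= 300 * 1.05
= 315.0

315.0 EHP


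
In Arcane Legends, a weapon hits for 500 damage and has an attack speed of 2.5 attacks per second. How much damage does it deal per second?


DPS = damage * attack_speed
= 500 * 2.5
= 1250.0

1250.0 DPS


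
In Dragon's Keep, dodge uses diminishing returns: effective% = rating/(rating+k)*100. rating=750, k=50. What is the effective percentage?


effective% = rating / (rating + k) * 100
= 750 / (750 + 50) * 100
= 750 / 800 * 100
= 0.9375 * 100
= 93.75%

93.75%


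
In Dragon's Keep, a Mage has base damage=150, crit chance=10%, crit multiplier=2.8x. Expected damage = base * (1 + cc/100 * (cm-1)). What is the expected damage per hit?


E[dmg] = base * (1 + crit_chance * (crit_mult - 1))
cc as decimal = 10/100 = 0.1
cm - 1 = 2.8 - 1 = 1.8
Bonus factor = 0.1 * 1.8 = 0.18
Total multiplier = 1 + 0.18 = 1.18
Expected damage = 150 * 1.18 = 177.00

177.00 damage


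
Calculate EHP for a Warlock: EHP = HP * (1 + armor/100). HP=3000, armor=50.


EHP = 3000 * (1 + 50/100)
= 3000 * (1 + 0.5)
= 3000 * 1.5
= 4500.0

4500.0 EHP


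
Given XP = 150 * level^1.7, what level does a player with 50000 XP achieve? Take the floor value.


XP = 150 * level^1.7, so level = (XP / 150)^(1/1.7)
= (50000 / 150)^(1/1.7)
= 333.3333^0.5882
= 30.4822
Floor: level = 30

level 30


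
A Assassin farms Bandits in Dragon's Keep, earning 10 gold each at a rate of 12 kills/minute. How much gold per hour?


Gold per minute = 10 * 12 = 120
Gold per hour = 120 * 60 = 7200

7200 gold/hour


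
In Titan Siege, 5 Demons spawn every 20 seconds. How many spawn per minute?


Spawns per minute = count * (60 / interval)
= 5 * (60 / 20)
= 5 * 3.0
= 15.0

15.0 per minute


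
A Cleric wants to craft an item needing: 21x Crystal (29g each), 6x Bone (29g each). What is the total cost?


Cost breakdown:
  Crystal: 21 * 29 = 609
  Bone: 6 * 29 = 174
Total = 609 + 174 = 783

783 gold


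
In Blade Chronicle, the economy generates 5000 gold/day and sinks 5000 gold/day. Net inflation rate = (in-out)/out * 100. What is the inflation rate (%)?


Net gold = 5000 - 5000 = 0
Inflation rate = net / sunk * 100 = 0 / 5000 * 100
= 0.0 * 100
= 0.00%

0.00%


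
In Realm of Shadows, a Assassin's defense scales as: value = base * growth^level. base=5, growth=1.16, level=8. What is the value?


value = base * growth^level
= 5 * 1.16^8
= 5 * 3.278415
= 16.39

16.39 defense


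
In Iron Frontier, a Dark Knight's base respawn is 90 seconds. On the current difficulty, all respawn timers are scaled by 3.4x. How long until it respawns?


Respawn time = base * multiplier
= 90 * 3.4
= 306.0 seconds

306.0 seconds


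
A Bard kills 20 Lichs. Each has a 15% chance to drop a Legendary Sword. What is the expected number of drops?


Expected drops = kills * (drop_rate / 100)
= 20 * (15 / 100)
= 20 * 0.15
= 3.0

3.0 drops


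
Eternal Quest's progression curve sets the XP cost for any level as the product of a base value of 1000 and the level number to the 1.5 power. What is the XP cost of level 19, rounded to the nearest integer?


XP = 1000 * level^1.5
Substitute level = 19:
XP = 1000 * 19^1.5
= 1000 * 82.8191
= 82819

82819 XP


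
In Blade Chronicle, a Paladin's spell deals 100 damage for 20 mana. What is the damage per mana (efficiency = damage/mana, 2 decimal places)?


Efficiency = damage / mana
= 100 / 20
= 5.00

5.00 dmg/mana


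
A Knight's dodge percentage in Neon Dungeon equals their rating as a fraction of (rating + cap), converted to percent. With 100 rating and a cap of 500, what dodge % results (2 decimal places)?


dodge% = 100 / (100 + 500) * 100
= 100 / 600 * 100
= 0.166667 * 100
= 16.67%

16.67%


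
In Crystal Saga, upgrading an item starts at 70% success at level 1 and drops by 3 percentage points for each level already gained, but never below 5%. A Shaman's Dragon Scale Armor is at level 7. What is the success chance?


raw_rate = 70 - 3 * (7 - 1)
= 70 - 3 * 6
= 70 - 18
= 52
Apply floor: max(52, 5) = 52%

52%


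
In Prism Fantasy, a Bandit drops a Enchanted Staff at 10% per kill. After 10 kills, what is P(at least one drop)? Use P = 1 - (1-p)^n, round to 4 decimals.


P(at least one) = 1 - P(none) = 1 - (1-p)^n
p = 10/100 = 0.1
1 - p = 0.9
(1 - p)^10 = 0.9^10 = 0.348678
P(at least one) = 1 - 0.348678 = 0.6513

0.6513


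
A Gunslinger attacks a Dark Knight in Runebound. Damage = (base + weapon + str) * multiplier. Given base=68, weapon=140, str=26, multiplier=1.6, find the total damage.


Sum base + weapon + str = 68 + 140 + 26 = 234
Multiply by 1.6:
234 * 1.6 = 374.4

374.4 damage


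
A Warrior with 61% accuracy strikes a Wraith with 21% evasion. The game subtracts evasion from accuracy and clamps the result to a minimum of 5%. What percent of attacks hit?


accuracy - evasion = 61 - 21 = 40
Apply floor: max(40, 5) = 40
Hit chance = 40%

40%


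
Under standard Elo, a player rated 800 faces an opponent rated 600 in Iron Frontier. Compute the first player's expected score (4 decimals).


Elo expected score: Ea = 1/(1 + 10^((Rb-Ra)/400))
Rb - Ra = 600 - 800 = -200
(Rb-Ra)/400 = -200/400 = -0.5
10^-0.5 = 0.316228
Ea = 1/(1 + 0.316228) = 1/1.316228 = 0.7597

0.7597


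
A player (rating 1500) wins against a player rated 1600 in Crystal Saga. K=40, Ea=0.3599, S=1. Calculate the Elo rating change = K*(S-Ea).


Elo update: delta = K * (S - Ea), where S = 1 (wins)
S - Ea = 1 - 0.3599 = 0.6401
Rating change = 40 * 0.6401
= 25.60

25.60 rating points


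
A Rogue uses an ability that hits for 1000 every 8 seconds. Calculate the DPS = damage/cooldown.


DPS = damage / cooldown
= 1000 / 8
= 125.00

125.00 DPS


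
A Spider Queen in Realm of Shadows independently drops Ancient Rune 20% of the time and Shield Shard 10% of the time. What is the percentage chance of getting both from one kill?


For independent events, P(both) = P(A) * P(B)
= 20% * 10%
= 200 / 100 %
= 2.0%

2.0%


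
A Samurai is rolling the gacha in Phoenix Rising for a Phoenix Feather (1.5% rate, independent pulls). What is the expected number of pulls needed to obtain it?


Expected pulls for a geometric distribution = 1/p = 100 / rate%
= 100 / 1.5
= 66.67

66.67 pulls


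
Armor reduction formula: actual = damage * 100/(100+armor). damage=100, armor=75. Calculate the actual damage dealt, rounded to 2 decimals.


actual = 100 * 100 / (100 + 75)
= 100 * 100 / 175
= 10000 / 175
= 57.14

57.14 damage


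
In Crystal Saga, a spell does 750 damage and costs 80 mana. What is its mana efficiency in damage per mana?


Efficiency = damage / mana
= 750 / 80
= 9.38

9.38 dmg/mana


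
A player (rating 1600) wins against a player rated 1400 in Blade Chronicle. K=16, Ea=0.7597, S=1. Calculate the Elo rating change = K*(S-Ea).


Elo update: delta = K * (S - Ea), where S = 1 (wins)
S - Ea = 1 - 0.7597 = 0.2403
Rating change = 16 * 0.2403
= 3.84

3.84 rating points


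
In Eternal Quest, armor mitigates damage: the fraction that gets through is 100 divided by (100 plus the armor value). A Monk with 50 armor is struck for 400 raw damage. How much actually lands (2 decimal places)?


actual = 400 * 100 / (100 + 50)
= 400 * 100 / 150
= 40000 / 150
= 266.67

266.67 damage


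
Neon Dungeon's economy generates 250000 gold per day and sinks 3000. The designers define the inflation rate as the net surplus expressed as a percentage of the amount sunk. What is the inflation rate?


Net gold = 250000 - 3000 = 247000
Inflation rate = net / sunk * 100 = 247000 / 3000 * 100
= 82.333333 * 100
= 8233.33%

8233.33%


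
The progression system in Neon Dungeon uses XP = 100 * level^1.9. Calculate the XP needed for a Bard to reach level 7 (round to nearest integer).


XP = 100 * level^1.9
Substitute level = 7:
XP = 100 * 7^1.9
= 100 * 40.3354
= 4034

4034 XP


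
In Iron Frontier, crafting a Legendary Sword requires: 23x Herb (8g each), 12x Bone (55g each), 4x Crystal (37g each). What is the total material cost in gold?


Cost breakdown:
  Herb: 23 * 8 = 184
  Bone: 12 * 55 = 660
  Crystal: 4 * 37 = 148
Total = 184 + 660 + 148 = 992

992 gold


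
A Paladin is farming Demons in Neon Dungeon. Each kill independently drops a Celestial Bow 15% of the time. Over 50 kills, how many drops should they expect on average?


Expected drops = kills * (drop_rate / 100)
= 50 * (15 / 100)
= 50 * 0.15
= 7.5

7.5 drops


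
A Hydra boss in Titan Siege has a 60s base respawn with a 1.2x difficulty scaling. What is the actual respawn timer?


Respawn time = base * multiplier
= 60 * 1.2
= 72.0 seconds

72.0 seconds


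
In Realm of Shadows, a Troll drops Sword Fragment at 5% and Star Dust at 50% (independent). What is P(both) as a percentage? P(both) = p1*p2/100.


For independent events, P(both) = P(A) * P(B)
= 5% * 50%
= 250 / 100 %
= 2.5%

2.5%


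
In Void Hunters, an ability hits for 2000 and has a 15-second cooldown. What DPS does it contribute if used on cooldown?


DPS = damage / cooldown
= 2000 / 15
= 133.33

133.33 DPS


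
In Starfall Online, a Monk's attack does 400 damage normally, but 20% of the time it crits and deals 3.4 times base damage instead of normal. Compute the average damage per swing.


E[dmg] = base * (1 + crit_chance * (crit_mult - 1))
cc as decimal = 20/100 = 0.2
cm - 1 = 3.4 - 1 = 2.4
Bonus factor = 0.2 * 2.4 = 0.48
Total multiplier = 1 + 0.48 = 1.48
Expected damage = 400 * 1.48 = 592.00

592.00 damage


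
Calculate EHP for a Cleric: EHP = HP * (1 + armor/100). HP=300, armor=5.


EHP = 300 * (1 + 5/100)
= 300 * (1 + 0.05)
= 300 * 1.05
= 315.0

315.0 EHP


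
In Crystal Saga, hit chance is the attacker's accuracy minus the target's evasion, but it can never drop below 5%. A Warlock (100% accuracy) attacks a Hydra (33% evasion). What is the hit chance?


accuracy - evasion = 100 - 33 = 67
Apply floor: max(67, 5) = 67
Hit chance = 67%

67%


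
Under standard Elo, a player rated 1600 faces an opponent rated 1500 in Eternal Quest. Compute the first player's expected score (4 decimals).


Elo expected score: Ea = 1/(1 + 10^((Rb-Ra)/400))
Rb - Ra = 1500 - 1600 = -100
(Rb-Ra)/400 = -100/400 = -0.25
10^-0.25 = 0.562341
Ea = 1/(1 + 0.562341) = 1/1.562341 = 0.6401

0.6401


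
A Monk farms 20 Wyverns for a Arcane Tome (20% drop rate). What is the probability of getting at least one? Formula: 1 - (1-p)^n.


P(at least one) = 1 - P(none) = 1 - (1-p)^n
p = 20/100 = 0.2
1 - p = 0.8
(1 - p)^20 = 0.8^20 = 0.011529
P(at least one) = 1 - 0.011529 = 0.9885

0.9885


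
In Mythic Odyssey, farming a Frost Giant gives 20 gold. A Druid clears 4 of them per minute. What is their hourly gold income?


Gold per minute = 20 * 4 = 80
Gold per hour = 80 * 60 = 4800

4800 gold/hour


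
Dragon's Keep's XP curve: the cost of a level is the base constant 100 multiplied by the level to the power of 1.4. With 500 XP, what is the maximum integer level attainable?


XP = 100 * level^1.4, so level = (XP / 100)^(1/1.4)
= (500 / 100)^(1/1.4)
= 5.0^0.7143
= 3.1569
Floor: level = 3

level 3


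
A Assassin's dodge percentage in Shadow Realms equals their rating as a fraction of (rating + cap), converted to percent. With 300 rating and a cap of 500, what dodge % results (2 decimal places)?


dodge% = 300 / (300 + 500) * 100
= 300 / 800 * 100
= 0.375 * 100
= 37.50%

37.50%


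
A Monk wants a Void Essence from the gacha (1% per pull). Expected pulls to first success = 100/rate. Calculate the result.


Expected pulls for a geometric distribution = 1/p = 100 / rate%
= 100 / 1
= 100.0

100.0 pulls


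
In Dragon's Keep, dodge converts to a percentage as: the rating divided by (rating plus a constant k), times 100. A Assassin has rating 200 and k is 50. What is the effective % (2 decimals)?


effective% = rating / (rating + k) * 100
= 200 / (200 + 50) * 100
= 200 / 250 * 100
= 0.8 * 100
= 80.00%

80.00%


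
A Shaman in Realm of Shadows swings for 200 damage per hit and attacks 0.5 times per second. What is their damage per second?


DPS = damage * attack_speed
= 200 * 0.5
= 100.0

100.0 DPS


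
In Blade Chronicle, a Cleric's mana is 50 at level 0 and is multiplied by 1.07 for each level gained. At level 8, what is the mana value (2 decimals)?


value = base * growth^level
= 50 * 1.07^8
= 50 * 1.718186
= 85.91

85.91 mana


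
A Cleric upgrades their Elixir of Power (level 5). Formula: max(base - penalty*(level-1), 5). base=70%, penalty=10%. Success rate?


raw_rate = 70 - 10 * (5 - 1)
= 70 - 10 * 4
= 70 - 40
= 30
Apply floor: max(30, 5) = 30%

30%


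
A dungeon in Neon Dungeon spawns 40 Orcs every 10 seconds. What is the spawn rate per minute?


Spawns per minute = count * (60 / interval)
= 40 * (60 / 10)
= 40 * 6.0
= 240.0

240.0 per minute


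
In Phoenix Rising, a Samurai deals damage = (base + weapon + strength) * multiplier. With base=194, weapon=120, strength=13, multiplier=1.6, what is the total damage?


Sum base + weapon + str = 194 + 120 + 13 = 327
Multiply by 1.6:
327 * 1.6 = 523.2

523.2 damage


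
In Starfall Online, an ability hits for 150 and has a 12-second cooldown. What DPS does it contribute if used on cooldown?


DPS = damage / cooldown
= 150 / 12
= 12.50

12.50 DPS


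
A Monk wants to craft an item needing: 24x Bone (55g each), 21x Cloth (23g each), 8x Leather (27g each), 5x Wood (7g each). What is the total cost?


Cost breakdown:
  Bone: 24 * 55 = 1320
  Cloth: 21 * 23 = 483
  Leather: 8 * 27 = 216
  Wood: 5 * 7 = 35
Total = 1320 + 483 + 216 + 35 = 2054

2054 gold


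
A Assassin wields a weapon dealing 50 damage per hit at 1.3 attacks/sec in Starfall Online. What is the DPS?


DPS = damage * attack_speed
= 50 * 1.3
= 65.0

65.0 DPS


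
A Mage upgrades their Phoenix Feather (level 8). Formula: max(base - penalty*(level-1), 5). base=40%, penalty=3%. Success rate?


raw_rate = 40 - 3 * (8 - 1)
= 40 - 3 * 7
= 40 - 21
= 19
Apply floor: max(19, 5) = 19%

19%


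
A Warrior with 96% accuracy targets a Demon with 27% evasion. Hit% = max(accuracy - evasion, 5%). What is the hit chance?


accuracy - evasion = 96 - 27 = 69
Apply floor: max(69, 5) = 69
Hit chance = 69%

69%


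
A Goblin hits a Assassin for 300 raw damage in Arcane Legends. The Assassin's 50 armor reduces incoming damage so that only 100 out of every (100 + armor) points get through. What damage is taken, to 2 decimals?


actual = 300 * 100 / (100 + 50)
= 300 * 100 / 150
= 30000 / 150
= 200.00

200.00 damage


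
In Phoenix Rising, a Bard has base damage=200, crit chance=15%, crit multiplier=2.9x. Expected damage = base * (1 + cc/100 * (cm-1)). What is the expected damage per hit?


E[dmg] = base * (1 + crit_chance * (crit_mult - 1))
cc as decimal = 15/100 = 0.15
cm - 1 = 2.9 - 1 = 1.9
Bonus factor = 0.15 * 1.9 = 0.285
Total multiplier = 1 + 0.285 = 1.285
Expected damage = 200 * 1.285 = 257.00

257.00 damage


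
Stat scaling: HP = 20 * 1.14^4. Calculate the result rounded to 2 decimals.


value = base * growth^level
= 20 * 1.14^4
= 20 * 1.68896
= 33.78

33.78 HP


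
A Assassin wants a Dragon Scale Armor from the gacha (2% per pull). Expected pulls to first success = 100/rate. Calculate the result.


Expected pulls for a geometric distribution = 1/p = 100 / rate%
= 100 / 2
= 50.0

50.0 pulls


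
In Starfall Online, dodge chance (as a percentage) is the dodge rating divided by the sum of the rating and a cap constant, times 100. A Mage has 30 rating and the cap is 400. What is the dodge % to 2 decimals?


dodge% = 30 / (30 + 400) * 100
= 30 / 430 * 100
= 0.069767 * 100
= 6.98%

6.98%


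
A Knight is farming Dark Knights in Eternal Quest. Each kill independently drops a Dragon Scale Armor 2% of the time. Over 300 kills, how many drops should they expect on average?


Expected drops = kills * (drop_rate / 100)
= 300 * (2 / 100)
= 300 * 0.02
= 6.0

6.0 drops


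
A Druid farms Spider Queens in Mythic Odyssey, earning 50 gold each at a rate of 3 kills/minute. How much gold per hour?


Gold per minute = 50 * 3 = 150
Gold per hour = 150 * 60 = 9000

9000 gold/hour


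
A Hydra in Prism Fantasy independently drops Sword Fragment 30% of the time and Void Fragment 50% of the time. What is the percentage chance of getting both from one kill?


For independent events, P(both) = P(A) * P(B)
= 30% * 50%
= 1500 / 100 %
= 15.0%

15.0%


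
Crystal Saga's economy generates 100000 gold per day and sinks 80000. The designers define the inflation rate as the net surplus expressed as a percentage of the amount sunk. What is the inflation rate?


Net gold = 100000 - 80000 = 20000
Inflation rate = net / sunk * 100 = 20000 / 80000 * 100
= 0.25 * 100
= 25.00%

25.00%


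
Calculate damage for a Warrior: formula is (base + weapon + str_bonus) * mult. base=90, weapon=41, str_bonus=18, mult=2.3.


Sum base + weapon + str = 90 + 41 + 18 = 149
Multiply by 2.3:
149 * 2.3 = 342.7

342.7 damage


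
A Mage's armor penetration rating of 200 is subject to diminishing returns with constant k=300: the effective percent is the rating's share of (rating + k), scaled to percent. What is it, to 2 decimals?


effective% = rating / (rating + k) * 100
= 200 / (200 + 300) * 100
= 200 / 500 * 100
= 0.4 * 100
= 40.00%

40.00%


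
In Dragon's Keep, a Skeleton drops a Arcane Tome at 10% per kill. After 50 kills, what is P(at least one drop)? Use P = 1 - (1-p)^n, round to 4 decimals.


P(at least one) = 1 - P(none) = 1 - (1-p)^n
p = 10/100 = 0.1
1 - p = 0.9
(1 - p)^50 = 0.9^50 = 0.005154
P(at least one) = 1 - 0.005154 = 0.9948

0.9948


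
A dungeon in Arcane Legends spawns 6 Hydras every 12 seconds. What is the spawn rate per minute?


Spawns per minute = count * (60 / interval)
= 6 * (60 / 12)
= 6 * 5.0
= 30.0

30.0 per minute


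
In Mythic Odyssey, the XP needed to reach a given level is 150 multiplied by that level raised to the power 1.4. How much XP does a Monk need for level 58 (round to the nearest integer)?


XP = 150 * level^1.4
Substitute level = 58:
XP = 150 * 58^1.4
= 150 * 294.3061
= 44146

44146 XP


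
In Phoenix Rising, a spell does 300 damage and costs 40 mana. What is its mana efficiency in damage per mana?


Efficiency = damage / mana
= 300 / 40
= 7.50

7.50 dmg/mana


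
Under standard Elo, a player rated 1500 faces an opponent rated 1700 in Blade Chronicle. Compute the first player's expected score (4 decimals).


Elo expected score: Ea = 1/(1 + 10^((Rb-Ra)/400))
Rb - Ra = 1700 - 1500 = 200
(Rb-Ra)/400 = 200/400 = 0.5
10^0.5 = 3.162278
Ea = 1/(1 + 3.162278) = 1/4.162278 = 0.2403

0.2403


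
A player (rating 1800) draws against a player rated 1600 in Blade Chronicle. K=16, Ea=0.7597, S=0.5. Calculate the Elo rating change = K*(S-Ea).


Elo update: delta = K * (S - Ea), where S = 0.5 (draws)
S - Ea = 0.5 - 0.7597 = -0.2597
Rating change = 16 * -0.2597
= -4.16

-4.16 rating points


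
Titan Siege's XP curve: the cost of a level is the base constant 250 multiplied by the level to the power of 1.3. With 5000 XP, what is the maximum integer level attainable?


XP = 250 * level^1.3, so level = (XP / 250)^(1/1.3)
= (5000 / 250)^(1/1.3)
= 20.0^0.7692
= 10.0183
Floor: level = 10

level 10


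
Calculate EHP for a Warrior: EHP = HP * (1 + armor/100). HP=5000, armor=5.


EHP = 5000 * (1 + 5/100)
= 5000 * (1 + 0.05)
= 5000 * 1.05
= 5250.0

5250.0 EHP


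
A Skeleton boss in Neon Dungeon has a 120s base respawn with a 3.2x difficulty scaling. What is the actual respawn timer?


Respawn time = base * multiplier
= 120 * 3.2
= 384.0 seconds

384.0 seconds


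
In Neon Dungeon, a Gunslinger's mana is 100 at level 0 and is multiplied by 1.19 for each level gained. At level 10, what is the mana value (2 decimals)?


value = base * growth^level
= 100 * 1.19^10
= 100 * 5.694684
= 569.47

569.47 mana


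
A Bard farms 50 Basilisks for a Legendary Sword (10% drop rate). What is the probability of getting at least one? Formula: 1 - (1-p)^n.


P(at least one) = 1 - P(none) = 1 - (1-p)^n
p = 10/100 = 0.1
1 - p = 0.9
(1 - p)^50 = 0.9^50 = 0.005154
P(at least one) = 1 - 0.005154 = 0.9948

0.9948


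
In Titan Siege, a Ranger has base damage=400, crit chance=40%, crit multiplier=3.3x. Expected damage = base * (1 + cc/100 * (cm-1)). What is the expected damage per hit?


E[dmg] = base * (1 + crit_chance * (crit_mult - 1))
cc as decimal = 40/100 = 0.4
cm - 1 = 3.3 - 1 = 2.3
Bonus factor = 0.4 * 2.3 = 0.92
Total multiplier = 1 + 0.92 = 1.92
Expected damage = 400 * 1.92 = 768.00

768.00 damage


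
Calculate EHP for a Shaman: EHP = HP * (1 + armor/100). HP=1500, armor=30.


EHP = 1500 * (1 + 30/100)
= 1500 * (1 + 0.3)
= 1500 * 1.3
= 1950.0

1950.0 EHP


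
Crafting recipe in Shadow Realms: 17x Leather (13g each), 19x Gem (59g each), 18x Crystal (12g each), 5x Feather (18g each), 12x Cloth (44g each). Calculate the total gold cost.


Cost breakdown:
  Leather: 17 * 13 = 221
  Gem: 19 * 59 = 1121
  Crystal: 18 * 12 = 216
  Feather: 5 * 18 = 90
  Cloth: 12 * 44 = 528
Total = 221 + 1121 + 216 + 90 + 528 = 2176

2176 gold


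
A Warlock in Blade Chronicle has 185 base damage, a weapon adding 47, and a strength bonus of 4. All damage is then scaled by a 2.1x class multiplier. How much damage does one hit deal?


Sum base + weapon + str = 185 + 47 + 4 = 236
Multiply by 2.1:
236 * 2.1 = 495.6

495.6 damage


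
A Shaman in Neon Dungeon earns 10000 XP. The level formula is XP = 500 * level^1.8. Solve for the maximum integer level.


XP = 500 * level^1.8, so level = (XP / 500)^(1/1.8)
= (10000 / 500)^(1/1.8)
= 20.0^0.5556
= 5.282
Floor: level = 5

level 5


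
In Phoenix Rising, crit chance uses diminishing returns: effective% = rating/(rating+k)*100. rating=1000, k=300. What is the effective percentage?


effective% = rating / (rating + k) * 100
= 1000 / (1000 + 300) * 100
= 1000 / 1300 * 100
= 0.769231 * 100
= 76.92%

76.92%


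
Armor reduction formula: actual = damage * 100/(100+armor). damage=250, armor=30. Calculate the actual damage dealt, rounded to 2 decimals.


actual = 250 * 100 / (100 + 30)
= 250 * 100 / 130
= 25000 / 130
= 192.31

192.31 damage


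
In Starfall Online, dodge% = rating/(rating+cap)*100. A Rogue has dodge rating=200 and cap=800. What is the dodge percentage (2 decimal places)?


dodge% = 200 / (200 + 800) * 100
= 200 / 1000 * 100
= 0.2 * 100
= 20.00%

20.00%


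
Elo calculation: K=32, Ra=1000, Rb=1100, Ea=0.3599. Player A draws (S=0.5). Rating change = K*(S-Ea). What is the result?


Elo update: delta = K * (S - Ea), where S = 0.5 (draws)
S - Ea = 0.5 - 0.3599 = 0.1401
Rating change = 32 * 0.1401
= 4.48

4.48 rating points


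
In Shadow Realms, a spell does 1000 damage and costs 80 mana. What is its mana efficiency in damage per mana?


Efficiency = damage / mana
= 1000 / 80
= 12.50

12.50 dmg/mana


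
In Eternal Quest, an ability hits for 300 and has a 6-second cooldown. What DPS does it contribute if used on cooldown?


DPS = damage / cooldown
= 300 / 6
= 50.00

50.00 DPS


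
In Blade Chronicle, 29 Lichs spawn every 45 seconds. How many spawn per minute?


Spawns per minute = count * (60 / interval)
= 29 * (60 / 45)
= 29 * 1.3333
= 38.67

38.67 per minute


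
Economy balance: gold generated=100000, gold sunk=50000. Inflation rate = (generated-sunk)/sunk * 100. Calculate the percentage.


Net gold = 100000 - 50000 = 50000
Inflation rate = net / sunk * 100 = 50000 / 50000 * 100
= 1.0 * 100
= 100.00%

100.00%


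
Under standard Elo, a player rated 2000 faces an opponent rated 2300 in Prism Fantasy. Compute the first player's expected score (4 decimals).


Elo expected score: Ea = 1/(1 + 10^((Rb-Ra)/400))
Rb - Ra = 2300 - 2000 = 300
(Rb-Ra)/400 = 300/400 = 0.75
10^0.75 = 5.623413
Ea = 1/(1 + 5.623413) = 1/6.623413 = 0.1510

0.1510


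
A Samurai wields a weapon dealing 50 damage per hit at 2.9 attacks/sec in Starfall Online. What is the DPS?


DPS = damage * attack_speed
= 50 * 2.9
= 145.0

145.0 DPS


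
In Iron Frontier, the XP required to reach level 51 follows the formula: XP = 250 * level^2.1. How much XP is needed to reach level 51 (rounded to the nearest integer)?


XP = 250 * level^2.1
Substitute level = 51:
XP = 250 * 51^2.1
= 250 * 3853.8727
= 963468

963468 XP


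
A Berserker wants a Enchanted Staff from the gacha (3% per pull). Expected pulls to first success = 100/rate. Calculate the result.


Expected pulls for a geometric distribution = 1/p = 100 / rate%
= 100 / 3
= 33.33

33.33 pulls


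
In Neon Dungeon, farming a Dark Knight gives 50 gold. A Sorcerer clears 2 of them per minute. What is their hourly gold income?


Gold per minute = 50 * 2 = 100
Gold per hour = 100 * 60 = 6000

6000 gold/hour


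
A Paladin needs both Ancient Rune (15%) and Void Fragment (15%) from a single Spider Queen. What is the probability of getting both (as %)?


For independent events, P(both) = P(A) * P(B)
= 15% * 15%
= 225 / 100 %
= 2.25%

2.25%


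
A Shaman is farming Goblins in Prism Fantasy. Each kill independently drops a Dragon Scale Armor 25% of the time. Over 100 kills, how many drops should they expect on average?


Expected drops = kills * (drop_rate / 100)
= 100 * (25 / 100)
= 100 * 0.25
= 25.0

25.0 drops


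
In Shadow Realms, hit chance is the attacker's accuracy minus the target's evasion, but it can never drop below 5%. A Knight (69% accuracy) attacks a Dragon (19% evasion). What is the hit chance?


accuracy - evasion = 69 - 19 = 50
Apply floor: max(50, 5) = 50
Hit chance = 50%

50%


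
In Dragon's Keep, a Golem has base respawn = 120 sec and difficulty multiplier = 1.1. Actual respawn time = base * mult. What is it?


Respawn time = base * multiplier
= 120 * 1.1
= 132.0 seconds

132.0 seconds


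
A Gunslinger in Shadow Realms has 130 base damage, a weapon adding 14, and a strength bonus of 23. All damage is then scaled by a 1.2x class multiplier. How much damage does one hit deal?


Sum base + weapon + str = 130 + 14 + 23 = 167
Multiply by 1.2:
167 * 1.2 = 200.4

200.4 damage


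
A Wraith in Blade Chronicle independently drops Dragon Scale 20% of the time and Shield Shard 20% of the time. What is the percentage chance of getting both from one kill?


For independent events, P(both) = P(A) * P(B)
= 20% * 20%
= 400 / 100 %
= 4.0%

4.0%


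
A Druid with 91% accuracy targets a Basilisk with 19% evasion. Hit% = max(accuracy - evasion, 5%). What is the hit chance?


accuracy - evasion = 91 - 19 = 72
Apply floor: max(72, 5) = 72
Hit chance = 72%

72%


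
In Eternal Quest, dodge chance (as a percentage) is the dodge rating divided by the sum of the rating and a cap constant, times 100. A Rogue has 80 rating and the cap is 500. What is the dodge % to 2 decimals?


dodge% = 80 / (80 + 500) * 100
= 80 / 580 * 100
= 0.137931 * 100
= 13.79%

13.79%


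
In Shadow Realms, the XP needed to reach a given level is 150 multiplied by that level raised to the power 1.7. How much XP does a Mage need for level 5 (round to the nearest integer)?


XP = 150 * level^1.7
Substitute level = 5:
XP = 150 * 5^1.7
= 150 * 15.4258
= 2314

2314 XP


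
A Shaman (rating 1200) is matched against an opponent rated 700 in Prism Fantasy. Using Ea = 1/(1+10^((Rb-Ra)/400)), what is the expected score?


Elo expected score: Ea = 1/(1 + 10^((Rb-Ra)/400))
Rb - Ra = 700 - 1200 = -500
(Rb-Ra)/400 = -500/400 = -1.25
10^-1.25 = 0.056234
Ea = 1/(1 + 0.056234) = 1/1.056234 = 0.9468

0.9468


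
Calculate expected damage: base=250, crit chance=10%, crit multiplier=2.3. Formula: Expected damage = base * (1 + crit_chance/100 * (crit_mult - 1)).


E[dmg] = base * (1 + crit_chance * (crit_mult - 1))
cc as decimal = 10/100 = 0.1
cm - 1 = 2.3 - 1 = 1.3
Bonus factor = 0.1 * 1.3 = 0.13
Total multiplier = 1 + 0.13 = 1.13
Expected damage = 250 * 1.13 = 282.50

282.50 damage


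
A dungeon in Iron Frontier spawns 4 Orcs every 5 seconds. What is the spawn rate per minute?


Spawns per minute = count * (60 / interval)
= 4 * (60 / 5)
= 4 * 12.0
= 48.0

48.0 per minute


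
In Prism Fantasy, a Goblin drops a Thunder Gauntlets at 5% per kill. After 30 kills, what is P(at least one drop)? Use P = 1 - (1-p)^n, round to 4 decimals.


P(at least one) = 1 - P(none) = 1 - (1-p)^n
p = 5/100 = 0.05
1 - p = 0.95
(1 - p)^30 = 0.95^30 = 0.214639
P(at least one) = 1 - 0.214639 = 0.7854

0.7854


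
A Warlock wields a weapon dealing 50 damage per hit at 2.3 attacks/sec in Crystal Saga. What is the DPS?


DPS = damage * attack_speed
= 50 * 2.3
= 115.0

115.0 DPS


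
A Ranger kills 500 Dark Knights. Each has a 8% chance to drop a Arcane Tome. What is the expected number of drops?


Expected drops = kills * (drop_rate / 100)
= 500 * (8 / 100)
= 500 * 0.08
= 40.0

40.0 drops


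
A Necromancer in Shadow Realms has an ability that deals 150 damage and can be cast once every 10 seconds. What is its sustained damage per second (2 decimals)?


DPS = damage / cooldown
= 150 / 10
= 15.00

15.00 DPS


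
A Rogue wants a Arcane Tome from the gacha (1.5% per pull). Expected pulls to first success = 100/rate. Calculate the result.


Expected pulls for a geometric distribution = 1/p = 100 / rate%
= 100 / 1.5
= 66.67

66.67 pulls


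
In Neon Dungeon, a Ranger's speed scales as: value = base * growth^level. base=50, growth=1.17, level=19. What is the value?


value = base * growth^level
= 50 * 1.17^19
= 50 * 19.748375
= 987.42

987.42 speed


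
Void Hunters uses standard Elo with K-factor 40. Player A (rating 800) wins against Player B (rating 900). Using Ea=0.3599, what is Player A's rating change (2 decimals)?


Elo update: delta = K * (S - Ea), where S = 1 (wins)
S - Ea = 1 - 0.3599 = 0.6401
Rating change = 40 * 0.6401
= 25.60

25.60 rating points


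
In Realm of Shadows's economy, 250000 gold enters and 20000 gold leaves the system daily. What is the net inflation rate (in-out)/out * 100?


Net gold = 250000 - 20000 = 230000
Inflation rate = net / sunk * 100 = 230000 / 20000 * 100
= 11.5 * 100
= 1150.00%

1150.00%


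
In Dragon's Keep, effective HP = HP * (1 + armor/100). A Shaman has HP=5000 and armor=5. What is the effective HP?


EHP = 5000 * (1 + 5/100)
= 5000 * (1 + 0.05)
= 5000 * 1.05
= 5250.0

5250.0 EHP


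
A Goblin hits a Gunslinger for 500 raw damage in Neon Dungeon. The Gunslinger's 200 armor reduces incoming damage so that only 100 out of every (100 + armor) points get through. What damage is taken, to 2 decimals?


actual = 500 * 100 / (100 + 200)
= 500 * 100 / 300
= 50000 / 300
= 166.67

166.67 damage


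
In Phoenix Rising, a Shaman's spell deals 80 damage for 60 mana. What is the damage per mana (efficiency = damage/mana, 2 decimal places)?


Efficiency = damage / mana
= 80 / 60
= 1.33

1.33 dmg/mana


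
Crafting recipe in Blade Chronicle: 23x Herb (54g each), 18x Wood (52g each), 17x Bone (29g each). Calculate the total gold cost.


Cost breakdown:
  Herb: 23 * 54 = 1242
  Wood: 18 * 52 = 936
  Bone: 17 * 29 = 493
Total = 1242 + 936 + 493 = 2671

2671 gold


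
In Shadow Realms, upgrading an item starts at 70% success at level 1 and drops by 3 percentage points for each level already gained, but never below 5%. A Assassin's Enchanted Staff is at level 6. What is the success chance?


raw_rate = 70 - 3 * (6 - 1)
= 70 - 3 * 5
= 70 - 15
= 55
Apply floor: max(55, 5) = 55%

55%


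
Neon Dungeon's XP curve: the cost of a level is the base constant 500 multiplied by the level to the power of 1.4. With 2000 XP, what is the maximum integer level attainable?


XP = 500 * level^1.4, so level = (XP / 500)^(1/1.4)
= (2000 / 500)^(1/1.4)
= 4.0^0.7143
= 2.6918
Floor: level = 2

level 2


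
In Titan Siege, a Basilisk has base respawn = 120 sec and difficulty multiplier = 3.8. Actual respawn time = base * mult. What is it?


Respawn time = base * multiplier
= 120 * 3.8
= 456.0 seconds

456.0 seconds
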